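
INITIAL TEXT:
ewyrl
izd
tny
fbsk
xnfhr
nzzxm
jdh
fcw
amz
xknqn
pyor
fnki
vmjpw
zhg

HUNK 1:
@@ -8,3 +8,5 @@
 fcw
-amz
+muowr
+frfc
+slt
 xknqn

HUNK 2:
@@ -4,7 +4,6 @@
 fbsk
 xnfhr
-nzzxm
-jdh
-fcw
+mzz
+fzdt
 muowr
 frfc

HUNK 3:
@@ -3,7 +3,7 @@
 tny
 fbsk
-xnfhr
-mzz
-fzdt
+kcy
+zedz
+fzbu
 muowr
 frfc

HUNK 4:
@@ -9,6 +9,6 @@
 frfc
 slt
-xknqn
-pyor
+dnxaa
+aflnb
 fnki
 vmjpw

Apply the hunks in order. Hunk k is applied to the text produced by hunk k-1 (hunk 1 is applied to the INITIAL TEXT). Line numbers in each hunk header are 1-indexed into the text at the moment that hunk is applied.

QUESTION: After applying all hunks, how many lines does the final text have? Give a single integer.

Hunk 1: at line 8 remove [amz] add [muowr,frfc,slt] -> 16 lines: ewyrl izd tny fbsk xnfhr nzzxm jdh fcw muowr frfc slt xknqn pyor fnki vmjpw zhg
Hunk 2: at line 4 remove [nzzxm,jdh,fcw] add [mzz,fzdt] -> 15 lines: ewyrl izd tny fbsk xnfhr mzz fzdt muowr frfc slt xknqn pyor fnki vmjpw zhg
Hunk 3: at line 3 remove [xnfhr,mzz,fzdt] add [kcy,zedz,fzbu] -> 15 lines: ewyrl izd tny fbsk kcy zedz fzbu muowr frfc slt xknqn pyor fnki vmjpw zhg
Hunk 4: at line 9 remove [xknqn,pyor] add [dnxaa,aflnb] -> 15 lines: ewyrl izd tny fbsk kcy zedz fzbu muowr frfc slt dnxaa aflnb fnki vmjpw zhg
Final line count: 15

Answer: 15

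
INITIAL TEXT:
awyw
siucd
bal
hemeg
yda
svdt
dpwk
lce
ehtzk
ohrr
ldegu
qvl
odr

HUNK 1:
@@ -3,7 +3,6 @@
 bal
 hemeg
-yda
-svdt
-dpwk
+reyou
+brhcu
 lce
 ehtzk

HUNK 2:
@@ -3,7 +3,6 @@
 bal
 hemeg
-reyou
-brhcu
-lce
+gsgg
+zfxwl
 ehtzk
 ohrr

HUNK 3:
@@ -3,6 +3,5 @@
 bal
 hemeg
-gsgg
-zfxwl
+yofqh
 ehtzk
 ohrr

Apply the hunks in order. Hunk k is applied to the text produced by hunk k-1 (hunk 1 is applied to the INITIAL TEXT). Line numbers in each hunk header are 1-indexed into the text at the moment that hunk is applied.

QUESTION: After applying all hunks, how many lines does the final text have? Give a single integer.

Hunk 1: at line 3 remove [yda,svdt,dpwk] add [reyou,brhcu] -> 12 lines: awyw siucd bal hemeg reyou brhcu lce ehtzk ohrr ldegu qvl odr
Hunk 2: at line 3 remove [reyou,brhcu,lce] add [gsgg,zfxwl] -> 11 lines: awyw siucd bal hemeg gsgg zfxwl ehtzk ohrr ldegu qvl odr
Hunk 3: at line 3 remove [gsgg,zfxwl] add [yofqh] -> 10 lines: awyw siucd bal hemeg yofqh ehtzk ohrr ldegu qvl odr
Final line count: 10

Answer: 10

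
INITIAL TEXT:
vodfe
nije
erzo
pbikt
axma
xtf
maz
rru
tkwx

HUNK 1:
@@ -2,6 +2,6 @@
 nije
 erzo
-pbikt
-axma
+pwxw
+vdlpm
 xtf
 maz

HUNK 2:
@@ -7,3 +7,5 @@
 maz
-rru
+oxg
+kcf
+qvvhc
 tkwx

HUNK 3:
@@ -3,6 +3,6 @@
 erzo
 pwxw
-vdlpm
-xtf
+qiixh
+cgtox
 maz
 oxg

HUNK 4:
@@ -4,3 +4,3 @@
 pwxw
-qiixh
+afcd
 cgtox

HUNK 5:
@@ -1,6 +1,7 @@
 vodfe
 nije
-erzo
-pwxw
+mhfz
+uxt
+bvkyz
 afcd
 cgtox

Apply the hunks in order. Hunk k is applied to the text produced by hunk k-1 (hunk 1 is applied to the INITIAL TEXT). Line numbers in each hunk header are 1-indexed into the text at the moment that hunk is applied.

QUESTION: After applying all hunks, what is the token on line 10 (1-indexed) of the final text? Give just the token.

Answer: kcf

Derivation:
Hunk 1: at line 2 remove [pbikt,axma] add [pwxw,vdlpm] -> 9 lines: vodfe nije erzo pwxw vdlpm xtf maz rru tkwx
Hunk 2: at line 7 remove [rru] add [oxg,kcf,qvvhc] -> 11 lines: vodfe nije erzo pwxw vdlpm xtf maz oxg kcf qvvhc tkwx
Hunk 3: at line 3 remove [vdlpm,xtf] add [qiixh,cgtox] -> 11 lines: vodfe nije erzo pwxw qiixh cgtox maz oxg kcf qvvhc tkwx
Hunk 4: at line 4 remove [qiixh] add [afcd] -> 11 lines: vodfe nije erzo pwxw afcd cgtox maz oxg kcf qvvhc tkwx
Hunk 5: at line 1 remove [erzo,pwxw] add [mhfz,uxt,bvkyz] -> 12 lines: vodfe nije mhfz uxt bvkyz afcd cgtox maz oxg kcf qvvhc tkwx
Final line 10: kcf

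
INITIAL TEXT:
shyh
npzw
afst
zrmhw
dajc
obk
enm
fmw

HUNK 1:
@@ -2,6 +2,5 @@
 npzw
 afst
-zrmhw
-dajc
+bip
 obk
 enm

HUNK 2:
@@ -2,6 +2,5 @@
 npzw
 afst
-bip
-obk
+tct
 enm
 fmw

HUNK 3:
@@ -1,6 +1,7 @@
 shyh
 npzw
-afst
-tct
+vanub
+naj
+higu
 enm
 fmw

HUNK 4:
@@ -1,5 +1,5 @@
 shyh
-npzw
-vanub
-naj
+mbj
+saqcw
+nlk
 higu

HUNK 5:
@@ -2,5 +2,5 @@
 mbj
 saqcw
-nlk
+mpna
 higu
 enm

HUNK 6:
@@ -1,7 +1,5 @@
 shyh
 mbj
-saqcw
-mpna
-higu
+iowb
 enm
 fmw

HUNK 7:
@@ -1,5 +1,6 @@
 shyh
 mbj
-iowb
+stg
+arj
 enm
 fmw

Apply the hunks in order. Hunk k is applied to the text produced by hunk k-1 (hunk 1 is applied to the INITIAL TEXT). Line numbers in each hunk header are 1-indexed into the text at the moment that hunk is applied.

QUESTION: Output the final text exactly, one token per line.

Hunk 1: at line 2 remove [zrmhw,dajc] add [bip] -> 7 lines: shyh npzw afst bip obk enm fmw
Hunk 2: at line 2 remove [bip,obk] add [tct] -> 6 lines: shyh npzw afst tct enm fmw
Hunk 3: at line 1 remove [afst,tct] add [vanub,naj,higu] -> 7 lines: shyh npzw vanub naj higu enm fmw
Hunk 4: at line 1 remove [npzw,vanub,naj] add [mbj,saqcw,nlk] -> 7 lines: shyh mbj saqcw nlk higu enm fmw
Hunk 5: at line 2 remove [nlk] add [mpna] -> 7 lines: shyh mbj saqcw mpna higu enm fmw
Hunk 6: at line 1 remove [saqcw,mpna,higu] add [iowb] -> 5 lines: shyh mbj iowb enm fmw
Hunk 7: at line 1 remove [iowb] add [stg,arj] -> 6 lines: shyh mbj stg arj enm fmw

Answer: shyh
mbj
stg
arj
enm
fmw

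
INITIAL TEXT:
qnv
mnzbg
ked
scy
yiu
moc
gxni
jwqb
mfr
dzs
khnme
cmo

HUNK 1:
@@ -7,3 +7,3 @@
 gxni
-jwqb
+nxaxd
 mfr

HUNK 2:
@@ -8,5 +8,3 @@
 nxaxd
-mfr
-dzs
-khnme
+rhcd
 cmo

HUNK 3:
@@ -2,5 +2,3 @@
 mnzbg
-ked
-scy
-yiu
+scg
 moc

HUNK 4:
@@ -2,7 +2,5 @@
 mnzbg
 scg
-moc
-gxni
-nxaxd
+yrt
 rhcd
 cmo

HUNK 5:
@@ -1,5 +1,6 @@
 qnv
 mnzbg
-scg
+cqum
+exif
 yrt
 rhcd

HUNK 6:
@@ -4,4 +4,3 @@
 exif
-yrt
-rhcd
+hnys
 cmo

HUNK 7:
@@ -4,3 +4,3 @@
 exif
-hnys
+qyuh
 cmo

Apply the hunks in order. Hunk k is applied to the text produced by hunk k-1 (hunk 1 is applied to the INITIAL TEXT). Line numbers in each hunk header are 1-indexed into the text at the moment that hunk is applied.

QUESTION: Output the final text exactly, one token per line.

Answer: qnv
mnzbg
cqum
exif
qyuh
cmo

Derivation:
Hunk 1: at line 7 remove [jwqb] add [nxaxd] -> 12 lines: qnv mnzbg ked scy yiu moc gxni nxaxd mfr dzs khnme cmo
Hunk 2: at line 8 remove [mfr,dzs,khnme] add [rhcd] -> 10 lines: qnv mnzbg ked scy yiu moc gxni nxaxd rhcd cmo
Hunk 3: at line 2 remove [ked,scy,yiu] add [scg] -> 8 lines: qnv mnzbg scg moc gxni nxaxd rhcd cmo
Hunk 4: at line 2 remove [moc,gxni,nxaxd] add [yrt] -> 6 lines: qnv mnzbg scg yrt rhcd cmo
Hunk 5: at line 1 remove [scg] add [cqum,exif] -> 7 lines: qnv mnzbg cqum exif yrt rhcd cmo
Hunk 6: at line 4 remove [yrt,rhcd] add [hnys] -> 6 lines: qnv mnzbg cqum exif hnys cmo
Hunk 7: at line 4 remove [hnys] add [qyuh] -> 6 lines: qnv mnzbg cqum exif qyuh cmo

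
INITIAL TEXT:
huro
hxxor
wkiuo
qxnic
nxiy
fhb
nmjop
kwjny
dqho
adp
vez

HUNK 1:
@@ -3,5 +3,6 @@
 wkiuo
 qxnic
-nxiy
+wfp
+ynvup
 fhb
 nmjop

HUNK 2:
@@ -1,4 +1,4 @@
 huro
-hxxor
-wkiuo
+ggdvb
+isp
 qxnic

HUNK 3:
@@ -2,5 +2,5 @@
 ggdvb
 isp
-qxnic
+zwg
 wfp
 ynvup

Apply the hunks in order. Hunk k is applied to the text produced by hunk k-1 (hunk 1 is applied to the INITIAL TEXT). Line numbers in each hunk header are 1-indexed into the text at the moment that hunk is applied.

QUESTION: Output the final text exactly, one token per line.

Answer: huro
ggdvb
isp
zwg
wfp
ynvup
fhb
nmjop
kwjny
dqho
adp
vez

Derivation:
Hunk 1: at line 3 remove [nxiy] add [wfp,ynvup] -> 12 lines: huro hxxor wkiuo qxnic wfp ynvup fhb nmjop kwjny dqho adp vez
Hunk 2: at line 1 remove [hxxor,wkiuo] add [ggdvb,isp] -> 12 lines: huro ggdvb isp qxnic wfp ynvup fhb nmjop kwjny dqho adp vez
Hunk 3: at line 2 remove [qxnic] add [zwg] -> 12 lines: huro ggdvb isp zwg wfp ynvup fhb nmjop kwjny dqho adp vez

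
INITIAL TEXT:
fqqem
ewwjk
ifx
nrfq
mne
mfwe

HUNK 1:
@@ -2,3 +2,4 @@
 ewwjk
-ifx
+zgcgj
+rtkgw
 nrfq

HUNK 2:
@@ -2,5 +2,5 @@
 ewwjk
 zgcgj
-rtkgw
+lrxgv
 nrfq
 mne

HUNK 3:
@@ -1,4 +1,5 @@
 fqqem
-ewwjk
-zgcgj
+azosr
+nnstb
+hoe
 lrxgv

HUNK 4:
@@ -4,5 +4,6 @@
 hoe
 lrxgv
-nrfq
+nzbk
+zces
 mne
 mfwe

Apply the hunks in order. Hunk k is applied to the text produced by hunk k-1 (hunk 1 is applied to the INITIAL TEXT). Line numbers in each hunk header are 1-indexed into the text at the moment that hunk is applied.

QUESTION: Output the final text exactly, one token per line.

Answer: fqqem
azosr
nnstb
hoe
lrxgv
nzbk
zces
mne
mfwe

Derivation:
Hunk 1: at line 2 remove [ifx] add [zgcgj,rtkgw] -> 7 lines: fqqem ewwjk zgcgj rtkgw nrfq mne mfwe
Hunk 2: at line 2 remove [rtkgw] add [lrxgv] -> 7 lines: fqqem ewwjk zgcgj lrxgv nrfq mne mfwe
Hunk 3: at line 1 remove [ewwjk,zgcgj] add [azosr,nnstb,hoe] -> 8 lines: fqqem azosr nnstb hoe lrxgv nrfq mne mfwe
Hunk 4: at line 4 remove [nrfq] add [nzbk,zces] -> 9 lines: fqqem azosr nnstb hoe lrxgv nzbk zces mne mfwe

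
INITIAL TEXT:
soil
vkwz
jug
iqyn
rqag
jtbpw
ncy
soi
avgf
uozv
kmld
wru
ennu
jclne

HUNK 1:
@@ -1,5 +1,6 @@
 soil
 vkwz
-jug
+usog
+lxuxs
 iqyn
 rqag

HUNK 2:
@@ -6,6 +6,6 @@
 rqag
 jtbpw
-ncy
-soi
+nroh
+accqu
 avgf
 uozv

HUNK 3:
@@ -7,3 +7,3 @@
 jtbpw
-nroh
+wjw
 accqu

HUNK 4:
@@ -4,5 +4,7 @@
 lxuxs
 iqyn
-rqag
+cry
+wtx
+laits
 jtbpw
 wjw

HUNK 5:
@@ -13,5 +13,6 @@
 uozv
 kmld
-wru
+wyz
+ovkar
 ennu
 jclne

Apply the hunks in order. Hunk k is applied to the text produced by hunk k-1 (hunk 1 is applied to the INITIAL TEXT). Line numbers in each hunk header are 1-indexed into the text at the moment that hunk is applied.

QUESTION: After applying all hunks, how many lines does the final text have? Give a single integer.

Hunk 1: at line 1 remove [jug] add [usog,lxuxs] -> 15 lines: soil vkwz usog lxuxs iqyn rqag jtbpw ncy soi avgf uozv kmld wru ennu jclne
Hunk 2: at line 6 remove [ncy,soi] add [nroh,accqu] -> 15 lines: soil vkwz usog lxuxs iqyn rqag jtbpw nroh accqu avgf uozv kmld wru ennu jclne
Hunk 3: at line 7 remove [nroh] add [wjw] -> 15 lines: soil vkwz usog lxuxs iqyn rqag jtbpw wjw accqu avgf uozv kmld wru ennu jclne
Hunk 4: at line 4 remove [rqag] add [cry,wtx,laits] -> 17 lines: soil vkwz usog lxuxs iqyn cry wtx laits jtbpw wjw accqu avgf uozv kmld wru ennu jclne
Hunk 5: at line 13 remove [wru] add [wyz,ovkar] -> 18 lines: soil vkwz usog lxuxs iqyn cry wtx laits jtbpw wjw accqu avgf uozv kmld wyz ovkar ennu jclne
Final line count: 18

Answer: 18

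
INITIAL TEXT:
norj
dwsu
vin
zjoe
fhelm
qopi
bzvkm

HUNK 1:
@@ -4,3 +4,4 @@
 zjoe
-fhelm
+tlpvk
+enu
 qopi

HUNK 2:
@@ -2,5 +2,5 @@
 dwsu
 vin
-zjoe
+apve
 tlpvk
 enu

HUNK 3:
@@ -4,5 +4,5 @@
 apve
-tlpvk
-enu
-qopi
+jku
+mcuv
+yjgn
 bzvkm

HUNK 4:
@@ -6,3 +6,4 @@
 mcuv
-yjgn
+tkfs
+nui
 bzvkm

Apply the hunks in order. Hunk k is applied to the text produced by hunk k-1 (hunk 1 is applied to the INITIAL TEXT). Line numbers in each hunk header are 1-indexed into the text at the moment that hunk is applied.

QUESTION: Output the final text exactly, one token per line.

Answer: norj
dwsu
vin
apve
jku
mcuv
tkfs
nui
bzvkm

Derivation:
Hunk 1: at line 4 remove [fhelm] add [tlpvk,enu] -> 8 lines: norj dwsu vin zjoe tlpvk enu qopi bzvkm
Hunk 2: at line 2 remove [zjoe] add [apve] -> 8 lines: norj dwsu vin apve tlpvk enu qopi bzvkm
Hunk 3: at line 4 remove [tlpvk,enu,qopi] add [jku,mcuv,yjgn] -> 8 lines: norj dwsu vin apve jku mcuv yjgn bzvkm
Hunk 4: at line 6 remove [yjgn] add [tkfs,nui] -> 9 lines: norj dwsu vin apve jku mcuv tkfs nui bzvkm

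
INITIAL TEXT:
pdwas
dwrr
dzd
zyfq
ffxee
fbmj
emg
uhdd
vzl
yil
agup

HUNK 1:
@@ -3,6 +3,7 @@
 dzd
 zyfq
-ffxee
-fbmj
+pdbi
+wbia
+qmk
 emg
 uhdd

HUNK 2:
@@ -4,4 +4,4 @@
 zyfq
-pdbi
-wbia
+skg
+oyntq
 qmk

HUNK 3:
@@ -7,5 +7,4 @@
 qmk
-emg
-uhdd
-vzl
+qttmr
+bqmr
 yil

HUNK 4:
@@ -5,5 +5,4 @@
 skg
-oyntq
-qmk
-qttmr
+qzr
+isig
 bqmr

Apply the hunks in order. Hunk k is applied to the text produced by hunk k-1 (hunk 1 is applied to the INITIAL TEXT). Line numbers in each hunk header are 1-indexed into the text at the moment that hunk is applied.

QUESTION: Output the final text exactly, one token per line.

Hunk 1: at line 3 remove [ffxee,fbmj] add [pdbi,wbia,qmk] -> 12 lines: pdwas dwrr dzd zyfq pdbi wbia qmk emg uhdd vzl yil agup
Hunk 2: at line 4 remove [pdbi,wbia] add [skg,oyntq] -> 12 lines: pdwas dwrr dzd zyfq skg oyntq qmk emg uhdd vzl yil agup
Hunk 3: at line 7 remove [emg,uhdd,vzl] add [qttmr,bqmr] -> 11 lines: pdwas dwrr dzd zyfq skg oyntq qmk qttmr bqmr yil agup
Hunk 4: at line 5 remove [oyntq,qmk,qttmr] add [qzr,isig] -> 10 lines: pdwas dwrr dzd zyfq skg qzr isig bqmr yil agup

Answer: pdwas
dwrr
dzd
zyfq
skg
qzr
isig
bqmr
yil
agup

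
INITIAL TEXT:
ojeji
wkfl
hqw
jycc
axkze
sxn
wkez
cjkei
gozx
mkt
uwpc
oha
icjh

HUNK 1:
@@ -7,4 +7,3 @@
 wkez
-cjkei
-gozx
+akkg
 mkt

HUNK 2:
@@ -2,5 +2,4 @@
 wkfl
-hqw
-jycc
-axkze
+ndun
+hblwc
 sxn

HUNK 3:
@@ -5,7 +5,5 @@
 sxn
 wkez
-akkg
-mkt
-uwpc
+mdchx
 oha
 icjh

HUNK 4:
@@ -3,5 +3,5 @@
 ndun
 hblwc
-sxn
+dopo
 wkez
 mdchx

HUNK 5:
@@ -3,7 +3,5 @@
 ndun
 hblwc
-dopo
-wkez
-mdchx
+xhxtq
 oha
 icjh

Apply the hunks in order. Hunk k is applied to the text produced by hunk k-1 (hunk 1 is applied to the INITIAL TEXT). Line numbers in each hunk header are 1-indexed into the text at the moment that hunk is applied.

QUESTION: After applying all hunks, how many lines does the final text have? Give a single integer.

Answer: 7

Derivation:
Hunk 1: at line 7 remove [cjkei,gozx] add [akkg] -> 12 lines: ojeji wkfl hqw jycc axkze sxn wkez akkg mkt uwpc oha icjh
Hunk 2: at line 2 remove [hqw,jycc,axkze] add [ndun,hblwc] -> 11 lines: ojeji wkfl ndun hblwc sxn wkez akkg mkt uwpc oha icjh
Hunk 3: at line 5 remove [akkg,mkt,uwpc] add [mdchx] -> 9 lines: ojeji wkfl ndun hblwc sxn wkez mdchx oha icjh
Hunk 4: at line 3 remove [sxn] add [dopo] -> 9 lines: ojeji wkfl ndun hblwc dopo wkez mdchx oha icjh
Hunk 5: at line 3 remove [dopo,wkez,mdchx] add [xhxtq] -> 7 lines: ojeji wkfl ndun hblwc xhxtq oha icjh
Final line count: 7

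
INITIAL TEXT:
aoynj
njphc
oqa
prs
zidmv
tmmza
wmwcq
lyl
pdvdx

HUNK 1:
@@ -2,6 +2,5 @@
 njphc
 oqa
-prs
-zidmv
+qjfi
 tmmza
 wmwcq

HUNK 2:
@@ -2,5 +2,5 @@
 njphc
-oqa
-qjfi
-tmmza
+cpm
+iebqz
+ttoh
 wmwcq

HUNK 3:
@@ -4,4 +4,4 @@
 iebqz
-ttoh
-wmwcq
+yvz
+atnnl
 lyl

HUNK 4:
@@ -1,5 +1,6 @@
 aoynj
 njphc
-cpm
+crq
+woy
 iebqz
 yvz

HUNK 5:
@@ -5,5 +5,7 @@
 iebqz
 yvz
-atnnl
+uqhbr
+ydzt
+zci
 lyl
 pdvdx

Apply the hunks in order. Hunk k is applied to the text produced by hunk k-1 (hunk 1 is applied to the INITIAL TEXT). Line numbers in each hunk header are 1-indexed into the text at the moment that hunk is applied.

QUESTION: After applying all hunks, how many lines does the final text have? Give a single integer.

Hunk 1: at line 2 remove [prs,zidmv] add [qjfi] -> 8 lines: aoynj njphc oqa qjfi tmmza wmwcq lyl pdvdx
Hunk 2: at line 2 remove [oqa,qjfi,tmmza] add [cpm,iebqz,ttoh] -> 8 lines: aoynj njphc cpm iebqz ttoh wmwcq lyl pdvdx
Hunk 3: at line 4 remove [ttoh,wmwcq] add [yvz,atnnl] -> 8 lines: aoynj njphc cpm iebqz yvz atnnl lyl pdvdx
Hunk 4: at line 1 remove [cpm] add [crq,woy] -> 9 lines: aoynj njphc crq woy iebqz yvz atnnl lyl pdvdx
Hunk 5: at line 5 remove [atnnl] add [uqhbr,ydzt,zci] -> 11 lines: aoynj njphc crq woy iebqz yvz uqhbr ydzt zci lyl pdvdx
Final line count: 11

Answer: 11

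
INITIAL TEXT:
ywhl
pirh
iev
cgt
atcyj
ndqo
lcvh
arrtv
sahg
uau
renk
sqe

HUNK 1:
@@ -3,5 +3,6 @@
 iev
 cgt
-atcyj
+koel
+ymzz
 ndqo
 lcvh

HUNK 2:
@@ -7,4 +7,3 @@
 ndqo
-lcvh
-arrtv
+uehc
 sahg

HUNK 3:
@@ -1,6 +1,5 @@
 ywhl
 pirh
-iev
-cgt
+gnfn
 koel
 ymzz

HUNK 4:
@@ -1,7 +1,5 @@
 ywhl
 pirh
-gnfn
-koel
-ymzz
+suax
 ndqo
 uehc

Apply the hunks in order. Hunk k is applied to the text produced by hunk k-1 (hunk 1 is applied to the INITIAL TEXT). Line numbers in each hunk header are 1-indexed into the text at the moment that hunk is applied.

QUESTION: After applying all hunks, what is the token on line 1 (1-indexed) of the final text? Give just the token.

Hunk 1: at line 3 remove [atcyj] add [koel,ymzz] -> 13 lines: ywhl pirh iev cgt koel ymzz ndqo lcvh arrtv sahg uau renk sqe
Hunk 2: at line 7 remove [lcvh,arrtv] add [uehc] -> 12 lines: ywhl pirh iev cgt koel ymzz ndqo uehc sahg uau renk sqe
Hunk 3: at line 1 remove [iev,cgt] add [gnfn] -> 11 lines: ywhl pirh gnfn koel ymzz ndqo uehc sahg uau renk sqe
Hunk 4: at line 1 remove [gnfn,koel,ymzz] add [suax] -> 9 lines: ywhl pirh suax ndqo uehc sahg uau renk sqe
Final line 1: ywhl

Answer: ywhl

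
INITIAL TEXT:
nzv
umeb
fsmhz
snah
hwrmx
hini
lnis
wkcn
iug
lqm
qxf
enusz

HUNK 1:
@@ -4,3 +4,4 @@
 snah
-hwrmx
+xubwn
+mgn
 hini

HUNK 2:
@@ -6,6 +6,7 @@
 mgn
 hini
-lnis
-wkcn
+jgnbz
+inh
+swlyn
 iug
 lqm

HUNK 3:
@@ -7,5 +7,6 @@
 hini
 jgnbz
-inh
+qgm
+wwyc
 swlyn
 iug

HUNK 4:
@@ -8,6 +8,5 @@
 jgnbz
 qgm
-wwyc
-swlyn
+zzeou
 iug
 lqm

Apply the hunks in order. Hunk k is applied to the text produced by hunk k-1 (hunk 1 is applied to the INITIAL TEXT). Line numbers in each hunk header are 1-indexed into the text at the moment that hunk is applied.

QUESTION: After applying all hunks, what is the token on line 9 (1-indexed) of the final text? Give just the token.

Hunk 1: at line 4 remove [hwrmx] add [xubwn,mgn] -> 13 lines: nzv umeb fsmhz snah xubwn mgn hini lnis wkcn iug lqm qxf enusz
Hunk 2: at line 6 remove [lnis,wkcn] add [jgnbz,inh,swlyn] -> 14 lines: nzv umeb fsmhz snah xubwn mgn hini jgnbz inh swlyn iug lqm qxf enusz
Hunk 3: at line 7 remove [inh] add [qgm,wwyc] -> 15 lines: nzv umeb fsmhz snah xubwn mgn hini jgnbz qgm wwyc swlyn iug lqm qxf enusz
Hunk 4: at line 8 remove [wwyc,swlyn] add [zzeou] -> 14 lines: nzv umeb fsmhz snah xubwn mgn hini jgnbz qgm zzeou iug lqm qxf enusz
Final line 9: qgm

Answer: qgm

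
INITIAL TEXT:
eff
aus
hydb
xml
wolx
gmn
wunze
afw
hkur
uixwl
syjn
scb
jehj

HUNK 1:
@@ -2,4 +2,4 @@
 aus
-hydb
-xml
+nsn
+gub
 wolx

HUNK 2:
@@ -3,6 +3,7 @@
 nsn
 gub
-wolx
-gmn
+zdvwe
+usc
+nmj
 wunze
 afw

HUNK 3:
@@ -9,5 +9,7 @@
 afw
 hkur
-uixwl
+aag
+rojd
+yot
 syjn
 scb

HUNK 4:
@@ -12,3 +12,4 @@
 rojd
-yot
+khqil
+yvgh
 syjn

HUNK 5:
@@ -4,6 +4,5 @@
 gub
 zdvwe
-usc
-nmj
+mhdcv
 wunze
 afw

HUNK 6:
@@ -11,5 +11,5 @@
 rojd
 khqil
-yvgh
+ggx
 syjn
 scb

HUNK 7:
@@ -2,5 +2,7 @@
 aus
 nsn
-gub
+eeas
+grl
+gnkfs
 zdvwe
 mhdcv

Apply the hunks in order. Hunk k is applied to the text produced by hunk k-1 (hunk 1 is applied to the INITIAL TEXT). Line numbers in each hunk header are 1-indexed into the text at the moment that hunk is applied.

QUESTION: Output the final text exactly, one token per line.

Answer: eff
aus
nsn
eeas
grl
gnkfs
zdvwe
mhdcv
wunze
afw
hkur
aag
rojd
khqil
ggx
syjn
scb
jehj

Derivation:
Hunk 1: at line 2 remove [hydb,xml] add [nsn,gub] -> 13 lines: eff aus nsn gub wolx gmn wunze afw hkur uixwl syjn scb jehj
Hunk 2: at line 3 remove [wolx,gmn] add [zdvwe,usc,nmj] -> 14 lines: eff aus nsn gub zdvwe usc nmj wunze afw hkur uixwl syjn scb jehj
Hunk 3: at line 9 remove [uixwl] add [aag,rojd,yot] -> 16 lines: eff aus nsn gub zdvwe usc nmj wunze afw hkur aag rojd yot syjn scb jehj
Hunk 4: at line 12 remove [yot] add [khqil,yvgh] -> 17 lines: eff aus nsn gub zdvwe usc nmj wunze afw hkur aag rojd khqil yvgh syjn scb jehj
Hunk 5: at line 4 remove [usc,nmj] add [mhdcv] -> 16 lines: eff aus nsn gub zdvwe mhdcv wunze afw hkur aag rojd khqil yvgh syjn scb jehj
Hunk 6: at line 11 remove [yvgh] add [ggx] -> 16 lines: eff aus nsn gub zdvwe mhdcv wunze afw hkur aag rojd khqil ggx syjn scb jehj
Hunk 7: at line 2 remove [gub] add [eeas,grl,gnkfs] -> 18 lines: eff aus nsn eeas grl gnkfs zdvwe mhdcv wunze afw hkur aag rojd khqil ggx syjn scb jehj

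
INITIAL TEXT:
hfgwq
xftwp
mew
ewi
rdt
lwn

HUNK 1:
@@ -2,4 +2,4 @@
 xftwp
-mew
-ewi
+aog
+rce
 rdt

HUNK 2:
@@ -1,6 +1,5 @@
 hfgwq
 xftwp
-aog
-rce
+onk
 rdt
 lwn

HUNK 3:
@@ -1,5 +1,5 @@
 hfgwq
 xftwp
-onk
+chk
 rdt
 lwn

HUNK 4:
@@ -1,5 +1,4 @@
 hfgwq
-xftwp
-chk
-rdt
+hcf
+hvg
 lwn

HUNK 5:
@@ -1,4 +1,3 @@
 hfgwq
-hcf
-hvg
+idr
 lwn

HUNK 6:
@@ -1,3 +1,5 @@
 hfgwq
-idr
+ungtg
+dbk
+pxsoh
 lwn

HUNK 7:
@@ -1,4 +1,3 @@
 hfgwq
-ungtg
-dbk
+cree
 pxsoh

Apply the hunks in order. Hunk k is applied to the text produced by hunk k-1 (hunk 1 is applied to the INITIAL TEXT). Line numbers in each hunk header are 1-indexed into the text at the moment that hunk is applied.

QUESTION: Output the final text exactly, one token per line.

Hunk 1: at line 2 remove [mew,ewi] add [aog,rce] -> 6 lines: hfgwq xftwp aog rce rdt lwn
Hunk 2: at line 1 remove [aog,rce] add [onk] -> 5 lines: hfgwq xftwp onk rdt lwn
Hunk 3: at line 1 remove [onk] add [chk] -> 5 lines: hfgwq xftwp chk rdt lwn
Hunk 4: at line 1 remove [xftwp,chk,rdt] add [hcf,hvg] -> 4 lines: hfgwq hcf hvg lwn
Hunk 5: at line 1 remove [hcf,hvg] add [idr] -> 3 lines: hfgwq idr lwn
Hunk 6: at line 1 remove [idr] add [ungtg,dbk,pxsoh] -> 5 lines: hfgwq ungtg dbk pxsoh lwn
Hunk 7: at line 1 remove [ungtg,dbk] add [cree] -> 4 lines: hfgwq cree pxsoh lwn

Answer: hfgwq
cree
pxsoh
lwn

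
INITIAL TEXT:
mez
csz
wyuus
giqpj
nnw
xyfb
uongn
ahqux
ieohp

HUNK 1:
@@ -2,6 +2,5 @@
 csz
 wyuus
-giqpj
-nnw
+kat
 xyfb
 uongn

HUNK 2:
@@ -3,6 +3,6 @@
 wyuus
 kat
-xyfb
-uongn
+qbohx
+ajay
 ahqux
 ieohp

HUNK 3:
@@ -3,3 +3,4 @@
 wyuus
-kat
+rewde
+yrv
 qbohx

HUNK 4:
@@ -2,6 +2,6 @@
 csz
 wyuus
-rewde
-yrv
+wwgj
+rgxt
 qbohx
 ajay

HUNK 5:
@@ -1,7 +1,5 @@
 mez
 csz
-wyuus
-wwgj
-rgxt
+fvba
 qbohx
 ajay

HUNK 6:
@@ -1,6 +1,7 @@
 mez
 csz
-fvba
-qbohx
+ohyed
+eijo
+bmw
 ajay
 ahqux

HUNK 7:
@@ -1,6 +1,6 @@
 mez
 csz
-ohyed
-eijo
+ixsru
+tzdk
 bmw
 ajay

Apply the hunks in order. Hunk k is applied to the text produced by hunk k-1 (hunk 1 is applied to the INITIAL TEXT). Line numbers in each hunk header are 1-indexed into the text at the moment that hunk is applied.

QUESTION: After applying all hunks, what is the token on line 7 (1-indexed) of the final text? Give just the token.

Answer: ahqux

Derivation:
Hunk 1: at line 2 remove [giqpj,nnw] add [kat] -> 8 lines: mez csz wyuus kat xyfb uongn ahqux ieohp
Hunk 2: at line 3 remove [xyfb,uongn] add [qbohx,ajay] -> 8 lines: mez csz wyuus kat qbohx ajay ahqux ieohp
Hunk 3: at line 3 remove [kat] add [rewde,yrv] -> 9 lines: mez csz wyuus rewde yrv qbohx ajay ahqux ieohp
Hunk 4: at line 2 remove [rewde,yrv] add [wwgj,rgxt] -> 9 lines: mez csz wyuus wwgj rgxt qbohx ajay ahqux ieohp
Hunk 5: at line 1 remove [wyuus,wwgj,rgxt] add [fvba] -> 7 lines: mez csz fvba qbohx ajay ahqux ieohp
Hunk 6: at line 1 remove [fvba,qbohx] add [ohyed,eijo,bmw] -> 8 lines: mez csz ohyed eijo bmw ajay ahqux ieohp
Hunk 7: at line 1 remove [ohyed,eijo] add [ixsru,tzdk] -> 8 lines: mez csz ixsru tzdk bmw ajay ahqux ieohp
Final line 7: ahqux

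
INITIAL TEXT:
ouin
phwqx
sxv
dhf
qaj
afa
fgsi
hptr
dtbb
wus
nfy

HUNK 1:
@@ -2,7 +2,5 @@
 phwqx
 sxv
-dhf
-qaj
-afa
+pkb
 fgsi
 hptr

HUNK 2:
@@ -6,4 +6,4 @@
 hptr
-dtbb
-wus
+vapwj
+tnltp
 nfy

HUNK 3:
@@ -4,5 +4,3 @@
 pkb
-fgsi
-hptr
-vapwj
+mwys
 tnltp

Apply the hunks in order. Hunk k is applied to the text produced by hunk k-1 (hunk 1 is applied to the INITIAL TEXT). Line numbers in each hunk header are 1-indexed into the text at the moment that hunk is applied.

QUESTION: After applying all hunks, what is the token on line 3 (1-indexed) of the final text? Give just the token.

Hunk 1: at line 2 remove [dhf,qaj,afa] add [pkb] -> 9 lines: ouin phwqx sxv pkb fgsi hptr dtbb wus nfy
Hunk 2: at line 6 remove [dtbb,wus] add [vapwj,tnltp] -> 9 lines: ouin phwqx sxv pkb fgsi hptr vapwj tnltp nfy
Hunk 3: at line 4 remove [fgsi,hptr,vapwj] add [mwys] -> 7 lines: ouin phwqx sxv pkb mwys tnltp nfy
Final line 3: sxv

Answer: sxv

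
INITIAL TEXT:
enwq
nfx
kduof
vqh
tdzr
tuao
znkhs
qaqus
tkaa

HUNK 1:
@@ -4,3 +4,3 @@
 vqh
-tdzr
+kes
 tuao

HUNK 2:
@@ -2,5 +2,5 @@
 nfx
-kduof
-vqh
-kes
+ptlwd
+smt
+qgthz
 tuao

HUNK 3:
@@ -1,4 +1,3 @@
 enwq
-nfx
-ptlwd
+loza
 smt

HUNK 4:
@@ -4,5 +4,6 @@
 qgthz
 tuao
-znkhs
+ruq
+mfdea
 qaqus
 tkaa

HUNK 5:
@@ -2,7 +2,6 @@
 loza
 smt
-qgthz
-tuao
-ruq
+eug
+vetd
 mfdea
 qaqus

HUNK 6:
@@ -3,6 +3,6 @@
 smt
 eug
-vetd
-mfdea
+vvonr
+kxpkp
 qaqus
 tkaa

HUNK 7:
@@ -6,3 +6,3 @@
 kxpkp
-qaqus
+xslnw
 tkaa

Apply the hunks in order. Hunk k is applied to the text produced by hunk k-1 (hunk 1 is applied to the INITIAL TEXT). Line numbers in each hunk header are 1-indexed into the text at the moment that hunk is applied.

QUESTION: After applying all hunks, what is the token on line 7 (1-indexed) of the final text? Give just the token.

Answer: xslnw

Derivation:
Hunk 1: at line 4 remove [tdzr] add [kes] -> 9 lines: enwq nfx kduof vqh kes tuao znkhs qaqus tkaa
Hunk 2: at line 2 remove [kduof,vqh,kes] add [ptlwd,smt,qgthz] -> 9 lines: enwq nfx ptlwd smt qgthz tuao znkhs qaqus tkaa
Hunk 3: at line 1 remove [nfx,ptlwd] add [loza] -> 8 lines: enwq loza smt qgthz tuao znkhs qaqus tkaa
Hunk 4: at line 4 remove [znkhs] add [ruq,mfdea] -> 9 lines: enwq loza smt qgthz tuao ruq mfdea qaqus tkaa
Hunk 5: at line 2 remove [qgthz,tuao,ruq] add [eug,vetd] -> 8 lines: enwq loza smt eug vetd mfdea qaqus tkaa
Hunk 6: at line 3 remove [vetd,mfdea] add [vvonr,kxpkp] -> 8 lines: enwq loza smt eug vvonr kxpkp qaqus tkaa
Hunk 7: at line 6 remove [qaqus] add [xslnw] -> 8 lines: enwq loza smt eug vvonr kxpkp xslnw tkaa
Final line 7: xslnw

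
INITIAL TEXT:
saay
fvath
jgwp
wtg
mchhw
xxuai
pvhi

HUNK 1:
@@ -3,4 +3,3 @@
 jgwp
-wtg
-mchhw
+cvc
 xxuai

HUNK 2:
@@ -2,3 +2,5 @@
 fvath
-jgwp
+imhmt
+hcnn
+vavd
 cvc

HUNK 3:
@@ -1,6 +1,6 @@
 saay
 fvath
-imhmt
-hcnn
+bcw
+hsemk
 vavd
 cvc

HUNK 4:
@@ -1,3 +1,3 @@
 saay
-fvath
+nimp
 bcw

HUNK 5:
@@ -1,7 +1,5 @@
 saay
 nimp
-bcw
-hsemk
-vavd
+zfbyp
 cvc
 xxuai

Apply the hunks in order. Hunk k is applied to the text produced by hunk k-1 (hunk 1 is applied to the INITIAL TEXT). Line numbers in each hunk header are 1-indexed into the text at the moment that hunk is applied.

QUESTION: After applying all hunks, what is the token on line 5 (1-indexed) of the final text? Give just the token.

Hunk 1: at line 3 remove [wtg,mchhw] add [cvc] -> 6 lines: saay fvath jgwp cvc xxuai pvhi
Hunk 2: at line 2 remove [jgwp] add [imhmt,hcnn,vavd] -> 8 lines: saay fvath imhmt hcnn vavd cvc xxuai pvhi
Hunk 3: at line 1 remove [imhmt,hcnn] add [bcw,hsemk] -> 8 lines: saay fvath bcw hsemk vavd cvc xxuai pvhi
Hunk 4: at line 1 remove [fvath] add [nimp] -> 8 lines: saay nimp bcw hsemk vavd cvc xxuai pvhi
Hunk 5: at line 1 remove [bcw,hsemk,vavd] add [zfbyp] -> 6 lines: saay nimp zfbyp cvc xxuai pvhi
Final line 5: xxuai

Answer: xxuai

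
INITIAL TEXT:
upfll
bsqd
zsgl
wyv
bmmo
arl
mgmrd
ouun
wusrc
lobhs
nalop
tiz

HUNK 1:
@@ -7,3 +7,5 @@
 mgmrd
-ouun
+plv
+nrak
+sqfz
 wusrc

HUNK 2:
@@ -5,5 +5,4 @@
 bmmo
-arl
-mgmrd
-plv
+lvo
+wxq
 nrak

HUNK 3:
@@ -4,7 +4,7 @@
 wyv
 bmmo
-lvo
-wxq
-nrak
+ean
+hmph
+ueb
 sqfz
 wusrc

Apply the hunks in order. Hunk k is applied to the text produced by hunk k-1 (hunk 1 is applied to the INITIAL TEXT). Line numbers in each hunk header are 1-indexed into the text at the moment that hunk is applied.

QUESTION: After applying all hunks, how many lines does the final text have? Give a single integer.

Answer: 13

Derivation:
Hunk 1: at line 7 remove [ouun] add [plv,nrak,sqfz] -> 14 lines: upfll bsqd zsgl wyv bmmo arl mgmrd plv nrak sqfz wusrc lobhs nalop tiz
Hunk 2: at line 5 remove [arl,mgmrd,plv] add [lvo,wxq] -> 13 lines: upfll bsqd zsgl wyv bmmo lvo wxq nrak sqfz wusrc lobhs nalop tiz
Hunk 3: at line 4 remove [lvo,wxq,nrak] add [ean,hmph,ueb] -> 13 lines: upfll bsqd zsgl wyv bmmo ean hmph ueb sqfz wusrc lobhs nalop tiz
Final line count: 13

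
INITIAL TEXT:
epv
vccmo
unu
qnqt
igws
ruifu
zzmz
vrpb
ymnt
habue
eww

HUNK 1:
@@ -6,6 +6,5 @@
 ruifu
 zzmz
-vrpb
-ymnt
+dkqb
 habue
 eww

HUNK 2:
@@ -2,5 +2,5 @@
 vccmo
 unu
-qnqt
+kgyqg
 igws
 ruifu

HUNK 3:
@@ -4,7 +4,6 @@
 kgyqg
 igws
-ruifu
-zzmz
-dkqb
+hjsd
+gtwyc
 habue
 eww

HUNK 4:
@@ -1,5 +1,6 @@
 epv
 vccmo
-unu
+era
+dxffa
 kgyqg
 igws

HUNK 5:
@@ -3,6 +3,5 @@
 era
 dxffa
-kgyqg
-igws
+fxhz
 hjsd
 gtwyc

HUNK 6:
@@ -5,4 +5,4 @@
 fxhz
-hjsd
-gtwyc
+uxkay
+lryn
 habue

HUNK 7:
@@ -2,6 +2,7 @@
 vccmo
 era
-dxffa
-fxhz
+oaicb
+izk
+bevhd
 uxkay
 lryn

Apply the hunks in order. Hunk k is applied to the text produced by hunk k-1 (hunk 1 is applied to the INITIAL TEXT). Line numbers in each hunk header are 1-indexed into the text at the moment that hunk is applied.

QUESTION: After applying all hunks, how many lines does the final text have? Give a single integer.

Answer: 10

Derivation:
Hunk 1: at line 6 remove [vrpb,ymnt] add [dkqb] -> 10 lines: epv vccmo unu qnqt igws ruifu zzmz dkqb habue eww
Hunk 2: at line 2 remove [qnqt] add [kgyqg] -> 10 lines: epv vccmo unu kgyqg igws ruifu zzmz dkqb habue eww
Hunk 3: at line 4 remove [ruifu,zzmz,dkqb] add [hjsd,gtwyc] -> 9 lines: epv vccmo unu kgyqg igws hjsd gtwyc habue eww
Hunk 4: at line 1 remove [unu] add [era,dxffa] -> 10 lines: epv vccmo era dxffa kgyqg igws hjsd gtwyc habue eww
Hunk 5: at line 3 remove [kgyqg,igws] add [fxhz] -> 9 lines: epv vccmo era dxffa fxhz hjsd gtwyc habue eww
Hunk 6: at line 5 remove [hjsd,gtwyc] add [uxkay,lryn] -> 9 lines: epv vccmo era dxffa fxhz uxkay lryn habue eww
Hunk 7: at line 2 remove [dxffa,fxhz] add [oaicb,izk,bevhd] -> 10 lines: epv vccmo era oaicb izk bevhd uxkay lryn habue eww
Final line count: 10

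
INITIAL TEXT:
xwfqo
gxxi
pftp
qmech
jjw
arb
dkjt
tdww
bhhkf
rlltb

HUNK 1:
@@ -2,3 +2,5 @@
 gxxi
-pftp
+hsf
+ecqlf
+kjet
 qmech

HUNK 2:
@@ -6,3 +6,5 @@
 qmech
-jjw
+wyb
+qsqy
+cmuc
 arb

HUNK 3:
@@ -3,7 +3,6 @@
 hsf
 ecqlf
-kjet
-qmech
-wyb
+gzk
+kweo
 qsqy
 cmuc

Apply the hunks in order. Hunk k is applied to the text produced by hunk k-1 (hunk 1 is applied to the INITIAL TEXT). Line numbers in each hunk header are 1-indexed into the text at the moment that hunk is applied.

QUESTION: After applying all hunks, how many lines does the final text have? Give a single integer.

Hunk 1: at line 2 remove [pftp] add [hsf,ecqlf,kjet] -> 12 lines: xwfqo gxxi hsf ecqlf kjet qmech jjw arb dkjt tdww bhhkf rlltb
Hunk 2: at line 6 remove [jjw] add [wyb,qsqy,cmuc] -> 14 lines: xwfqo gxxi hsf ecqlf kjet qmech wyb qsqy cmuc arb dkjt tdww bhhkf rlltb
Hunk 3: at line 3 remove [kjet,qmech,wyb] add [gzk,kweo] -> 13 lines: xwfqo gxxi hsf ecqlf gzk kweo qsqy cmuc arb dkjt tdww bhhkf rlltb
Final line count: 13

Answer: 13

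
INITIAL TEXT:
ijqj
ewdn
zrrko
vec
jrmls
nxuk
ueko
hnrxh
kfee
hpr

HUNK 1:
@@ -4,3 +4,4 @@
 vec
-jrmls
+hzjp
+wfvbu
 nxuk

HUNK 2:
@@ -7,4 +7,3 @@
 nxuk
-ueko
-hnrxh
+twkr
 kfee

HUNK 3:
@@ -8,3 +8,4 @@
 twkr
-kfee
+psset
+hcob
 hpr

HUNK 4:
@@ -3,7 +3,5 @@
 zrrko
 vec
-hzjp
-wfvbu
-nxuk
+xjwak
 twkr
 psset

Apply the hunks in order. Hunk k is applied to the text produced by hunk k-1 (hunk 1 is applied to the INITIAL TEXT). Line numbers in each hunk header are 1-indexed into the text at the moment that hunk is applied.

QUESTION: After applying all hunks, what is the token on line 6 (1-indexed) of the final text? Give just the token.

Answer: twkr

Derivation:
Hunk 1: at line 4 remove [jrmls] add [hzjp,wfvbu] -> 11 lines: ijqj ewdn zrrko vec hzjp wfvbu nxuk ueko hnrxh kfee hpr
Hunk 2: at line 7 remove [ueko,hnrxh] add [twkr] -> 10 lines: ijqj ewdn zrrko vec hzjp wfvbu nxuk twkr kfee hpr
Hunk 3: at line 8 remove [kfee] add [psset,hcob] -> 11 lines: ijqj ewdn zrrko vec hzjp wfvbu nxuk twkr psset hcob hpr
Hunk 4: at line 3 remove [hzjp,wfvbu,nxuk] add [xjwak] -> 9 lines: ijqj ewdn zrrko vec xjwak twkr psset hcob hpr
Final line 6: twkr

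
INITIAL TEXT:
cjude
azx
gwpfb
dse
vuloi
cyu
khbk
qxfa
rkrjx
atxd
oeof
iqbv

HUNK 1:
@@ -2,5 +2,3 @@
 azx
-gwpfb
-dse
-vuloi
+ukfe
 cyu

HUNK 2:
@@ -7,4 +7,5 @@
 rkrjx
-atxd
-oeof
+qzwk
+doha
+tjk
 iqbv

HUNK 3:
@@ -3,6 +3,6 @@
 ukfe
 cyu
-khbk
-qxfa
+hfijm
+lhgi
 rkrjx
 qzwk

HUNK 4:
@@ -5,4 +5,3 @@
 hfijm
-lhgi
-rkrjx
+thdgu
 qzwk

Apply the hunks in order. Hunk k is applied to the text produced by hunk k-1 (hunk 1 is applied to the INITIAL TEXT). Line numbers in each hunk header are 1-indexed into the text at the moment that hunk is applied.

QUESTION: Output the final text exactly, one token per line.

Hunk 1: at line 2 remove [gwpfb,dse,vuloi] add [ukfe] -> 10 lines: cjude azx ukfe cyu khbk qxfa rkrjx atxd oeof iqbv
Hunk 2: at line 7 remove [atxd,oeof] add [qzwk,doha,tjk] -> 11 lines: cjude azx ukfe cyu khbk qxfa rkrjx qzwk doha tjk iqbv
Hunk 3: at line 3 remove [khbk,qxfa] add [hfijm,lhgi] -> 11 lines: cjude azx ukfe cyu hfijm lhgi rkrjx qzwk doha tjk iqbv
Hunk 4: at line 5 remove [lhgi,rkrjx] add [thdgu] -> 10 lines: cjude azx ukfe cyu hfijm thdgu qzwk doha tjk iqbv

Answer: cjude
azx
ukfe
cyu
hfijm
thdgu
qzwk
doha
tjk
iqbv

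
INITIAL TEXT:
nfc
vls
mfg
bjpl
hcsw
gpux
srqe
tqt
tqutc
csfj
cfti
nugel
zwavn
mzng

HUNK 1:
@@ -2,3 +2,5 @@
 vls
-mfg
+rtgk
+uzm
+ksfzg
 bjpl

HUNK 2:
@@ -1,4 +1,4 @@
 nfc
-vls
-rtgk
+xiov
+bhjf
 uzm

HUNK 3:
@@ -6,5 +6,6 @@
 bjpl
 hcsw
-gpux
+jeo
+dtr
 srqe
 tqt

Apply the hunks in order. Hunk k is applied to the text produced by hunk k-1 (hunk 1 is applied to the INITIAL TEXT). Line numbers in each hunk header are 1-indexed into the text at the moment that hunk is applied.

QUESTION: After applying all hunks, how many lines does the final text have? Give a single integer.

Answer: 17

Derivation:
Hunk 1: at line 2 remove [mfg] add [rtgk,uzm,ksfzg] -> 16 lines: nfc vls rtgk uzm ksfzg bjpl hcsw gpux srqe tqt tqutc csfj cfti nugel zwavn mzng
Hunk 2: at line 1 remove [vls,rtgk] add [xiov,bhjf] -> 16 lines: nfc xiov bhjf uzm ksfzg bjpl hcsw gpux srqe tqt tqutc csfj cfti nugel zwavn mzng
Hunk 3: at line 6 remove [gpux] add [jeo,dtr] -> 17 lines: nfc xiov bhjf uzm ksfzg bjpl hcsw jeo dtr srqe tqt tqutc csfj cfti nugel zwavn mzng
Final line count: 17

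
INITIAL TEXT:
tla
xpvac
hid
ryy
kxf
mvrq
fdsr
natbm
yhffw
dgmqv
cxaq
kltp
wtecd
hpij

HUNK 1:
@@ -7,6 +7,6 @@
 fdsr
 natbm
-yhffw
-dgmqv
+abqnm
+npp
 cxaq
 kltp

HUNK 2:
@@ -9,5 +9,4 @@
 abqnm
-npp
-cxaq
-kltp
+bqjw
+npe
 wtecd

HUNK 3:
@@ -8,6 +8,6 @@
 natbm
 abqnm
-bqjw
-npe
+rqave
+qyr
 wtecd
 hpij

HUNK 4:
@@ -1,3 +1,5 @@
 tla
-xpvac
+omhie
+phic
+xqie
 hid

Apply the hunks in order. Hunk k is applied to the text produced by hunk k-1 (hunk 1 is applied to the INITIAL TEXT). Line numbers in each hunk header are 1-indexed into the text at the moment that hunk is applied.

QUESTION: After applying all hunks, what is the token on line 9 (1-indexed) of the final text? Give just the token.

Hunk 1: at line 7 remove [yhffw,dgmqv] add [abqnm,npp] -> 14 lines: tla xpvac hid ryy kxf mvrq fdsr natbm abqnm npp cxaq kltp wtecd hpij
Hunk 2: at line 9 remove [npp,cxaq,kltp] add [bqjw,npe] -> 13 lines: tla xpvac hid ryy kxf mvrq fdsr natbm abqnm bqjw npe wtecd hpij
Hunk 3: at line 8 remove [bqjw,npe] add [rqave,qyr] -> 13 lines: tla xpvac hid ryy kxf mvrq fdsr natbm abqnm rqave qyr wtecd hpij
Hunk 4: at line 1 remove [xpvac] add [omhie,phic,xqie] -> 15 lines: tla omhie phic xqie hid ryy kxf mvrq fdsr natbm abqnm rqave qyr wtecd hpij
Final line 9: fdsr

Answer: fdsr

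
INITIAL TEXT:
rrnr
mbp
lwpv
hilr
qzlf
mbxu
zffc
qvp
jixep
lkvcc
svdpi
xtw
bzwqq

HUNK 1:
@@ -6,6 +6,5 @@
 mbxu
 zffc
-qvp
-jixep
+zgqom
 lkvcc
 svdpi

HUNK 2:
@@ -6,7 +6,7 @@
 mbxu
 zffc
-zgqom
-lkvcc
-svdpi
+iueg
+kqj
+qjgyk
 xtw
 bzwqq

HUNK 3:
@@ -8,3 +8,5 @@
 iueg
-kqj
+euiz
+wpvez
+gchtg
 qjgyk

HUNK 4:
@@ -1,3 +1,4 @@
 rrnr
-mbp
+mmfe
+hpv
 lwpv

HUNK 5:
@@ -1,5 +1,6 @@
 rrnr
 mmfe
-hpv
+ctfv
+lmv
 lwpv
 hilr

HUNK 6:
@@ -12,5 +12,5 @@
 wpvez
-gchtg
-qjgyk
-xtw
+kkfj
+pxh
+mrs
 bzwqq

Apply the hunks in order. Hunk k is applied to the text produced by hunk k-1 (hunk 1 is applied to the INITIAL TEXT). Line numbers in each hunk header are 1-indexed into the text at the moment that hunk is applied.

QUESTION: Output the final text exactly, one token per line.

Answer: rrnr
mmfe
ctfv
lmv
lwpv
hilr
qzlf
mbxu
zffc
iueg
euiz
wpvez
kkfj
pxh
mrs
bzwqq

Derivation:
Hunk 1: at line 6 remove [qvp,jixep] add [zgqom] -> 12 lines: rrnr mbp lwpv hilr qzlf mbxu zffc zgqom lkvcc svdpi xtw bzwqq
Hunk 2: at line 6 remove [zgqom,lkvcc,svdpi] add [iueg,kqj,qjgyk] -> 12 lines: rrnr mbp lwpv hilr qzlf mbxu zffc iueg kqj qjgyk xtw bzwqq
Hunk 3: at line 8 remove [kqj] add [euiz,wpvez,gchtg] -> 14 lines: rrnr mbp lwpv hilr qzlf mbxu zffc iueg euiz wpvez gchtg qjgyk xtw bzwqq
Hunk 4: at line 1 remove [mbp] add [mmfe,hpv] -> 15 lines: rrnr mmfe hpv lwpv hilr qzlf mbxu zffc iueg euiz wpvez gchtg qjgyk xtw bzwqq
Hunk 5: at line 1 remove [hpv] add [ctfv,lmv] -> 16 lines: rrnr mmfe ctfv lmv lwpv hilr qzlf mbxu zffc iueg euiz wpvez gchtg qjgyk xtw bzwqq
Hunk 6: at line 12 remove [gchtg,qjgyk,xtw] add [kkfj,pxh,mrs] -> 16 lines: rrnr mmfe ctfv lmv lwpv hilr qzlf mbxu zffc iueg euiz wpvez kkfj pxh mrs bzwqq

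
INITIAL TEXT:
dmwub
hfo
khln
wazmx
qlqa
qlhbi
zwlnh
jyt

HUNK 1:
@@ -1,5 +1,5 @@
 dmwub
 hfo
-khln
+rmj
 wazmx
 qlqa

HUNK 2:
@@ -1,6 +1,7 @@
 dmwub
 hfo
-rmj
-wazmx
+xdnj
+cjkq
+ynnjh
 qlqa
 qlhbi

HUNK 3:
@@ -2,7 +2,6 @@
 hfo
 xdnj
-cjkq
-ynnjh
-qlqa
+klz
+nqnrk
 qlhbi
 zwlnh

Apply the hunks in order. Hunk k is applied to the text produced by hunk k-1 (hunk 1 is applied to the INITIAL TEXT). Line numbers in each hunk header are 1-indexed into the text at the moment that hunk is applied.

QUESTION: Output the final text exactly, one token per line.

Answer: dmwub
hfo
xdnj
klz
nqnrk
qlhbi
zwlnh
jyt

Derivation:
Hunk 1: at line 1 remove [khln] add [rmj] -> 8 lines: dmwub hfo rmj wazmx qlqa qlhbi zwlnh jyt
Hunk 2: at line 1 remove [rmj,wazmx] add [xdnj,cjkq,ynnjh] -> 9 lines: dmwub hfo xdnj cjkq ynnjh qlqa qlhbi zwlnh jyt
Hunk 3: at line 2 remove [cjkq,ynnjh,qlqa] add [klz,nqnrk] -> 8 lines: dmwub hfo xdnj klz nqnrk qlhbi zwlnh jyt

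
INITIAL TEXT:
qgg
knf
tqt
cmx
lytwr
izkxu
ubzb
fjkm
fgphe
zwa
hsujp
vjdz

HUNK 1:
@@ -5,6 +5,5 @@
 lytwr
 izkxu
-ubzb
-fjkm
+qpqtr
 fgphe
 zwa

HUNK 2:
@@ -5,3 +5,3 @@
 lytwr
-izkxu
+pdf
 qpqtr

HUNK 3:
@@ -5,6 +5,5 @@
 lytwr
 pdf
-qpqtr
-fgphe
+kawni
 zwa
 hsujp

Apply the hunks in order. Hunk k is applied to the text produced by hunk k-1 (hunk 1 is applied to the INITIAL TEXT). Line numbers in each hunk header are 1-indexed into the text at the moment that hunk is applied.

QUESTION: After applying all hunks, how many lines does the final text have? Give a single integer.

Hunk 1: at line 5 remove [ubzb,fjkm] add [qpqtr] -> 11 lines: qgg knf tqt cmx lytwr izkxu qpqtr fgphe zwa hsujp vjdz
Hunk 2: at line 5 remove [izkxu] add [pdf] -> 11 lines: qgg knf tqt cmx lytwr pdf qpqtr fgphe zwa hsujp vjdz
Hunk 3: at line 5 remove [qpqtr,fgphe] add [kawni] -> 10 lines: qgg knf tqt cmx lytwr pdf kawni zwa hsujp vjdz
Final line count: 10

Answer: 10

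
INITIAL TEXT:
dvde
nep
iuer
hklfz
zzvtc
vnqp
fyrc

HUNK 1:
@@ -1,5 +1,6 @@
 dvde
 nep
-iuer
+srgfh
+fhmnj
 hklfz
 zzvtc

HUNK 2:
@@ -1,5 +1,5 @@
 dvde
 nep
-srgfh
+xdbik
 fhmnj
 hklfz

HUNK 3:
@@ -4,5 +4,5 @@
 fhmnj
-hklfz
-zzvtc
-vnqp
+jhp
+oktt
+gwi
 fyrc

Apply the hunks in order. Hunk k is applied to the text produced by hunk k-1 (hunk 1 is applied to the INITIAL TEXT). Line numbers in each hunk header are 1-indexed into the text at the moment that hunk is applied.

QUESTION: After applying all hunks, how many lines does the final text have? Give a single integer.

Answer: 8

Derivation:
Hunk 1: at line 1 remove [iuer] add [srgfh,fhmnj] -> 8 lines: dvde nep srgfh fhmnj hklfz zzvtc vnqp fyrc
Hunk 2: at line 1 remove [srgfh] add [xdbik] -> 8 lines: dvde nep xdbik fhmnj hklfz zzvtc vnqp fyrc
Hunk 3: at line 4 remove [hklfz,zzvtc,vnqp] add [jhp,oktt,gwi] -> 8 lines: dvde nep xdbik fhmnj jhp oktt gwi fyrc
Final line count: 8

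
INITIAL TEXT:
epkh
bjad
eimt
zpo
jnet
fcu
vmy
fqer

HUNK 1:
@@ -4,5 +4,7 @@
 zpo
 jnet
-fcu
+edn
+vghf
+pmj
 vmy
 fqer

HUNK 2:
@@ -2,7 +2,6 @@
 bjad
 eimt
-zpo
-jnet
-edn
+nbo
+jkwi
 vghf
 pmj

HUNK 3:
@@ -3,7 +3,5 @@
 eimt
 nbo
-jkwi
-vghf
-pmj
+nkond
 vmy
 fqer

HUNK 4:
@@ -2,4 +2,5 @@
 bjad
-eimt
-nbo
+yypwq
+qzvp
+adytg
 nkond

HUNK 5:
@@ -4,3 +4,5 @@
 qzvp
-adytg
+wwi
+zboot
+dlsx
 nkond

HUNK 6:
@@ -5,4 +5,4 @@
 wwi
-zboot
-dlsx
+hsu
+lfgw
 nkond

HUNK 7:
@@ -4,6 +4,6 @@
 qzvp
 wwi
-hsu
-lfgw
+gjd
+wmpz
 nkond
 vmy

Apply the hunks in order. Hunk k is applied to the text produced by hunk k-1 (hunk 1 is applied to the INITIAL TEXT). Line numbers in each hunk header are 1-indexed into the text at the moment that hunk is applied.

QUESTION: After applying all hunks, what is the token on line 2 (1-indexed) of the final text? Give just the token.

Hunk 1: at line 4 remove [fcu] add [edn,vghf,pmj] -> 10 lines: epkh bjad eimt zpo jnet edn vghf pmj vmy fqer
Hunk 2: at line 2 remove [zpo,jnet,edn] add [nbo,jkwi] -> 9 lines: epkh bjad eimt nbo jkwi vghf pmj vmy fqer
Hunk 3: at line 3 remove [jkwi,vghf,pmj] add [nkond] -> 7 lines: epkh bjad eimt nbo nkond vmy fqer
Hunk 4: at line 2 remove [eimt,nbo] add [yypwq,qzvp,adytg] -> 8 lines: epkh bjad yypwq qzvp adytg nkond vmy fqer
Hunk 5: at line 4 remove [adytg] add [wwi,zboot,dlsx] -> 10 lines: epkh bjad yypwq qzvp wwi zboot dlsx nkond vmy fqer
Hunk 6: at line 5 remove [zboot,dlsx] add [hsu,lfgw] -> 10 lines: epkh bjad yypwq qzvp wwi hsu lfgw nkond vmy fqer
Hunk 7: at line 4 remove [hsu,lfgw] add [gjd,wmpz] -> 10 lines: epkh bjad yypwq qzvp wwi gjd wmpz nkond vmy fqer
Final line 2: bjad

Answer: bjad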